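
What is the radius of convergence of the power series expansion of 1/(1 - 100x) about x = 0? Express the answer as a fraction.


Expanding 1/(1 - 100x) = sum_{k>=0} 100^k x^k, the series converges when |100x| < 1, i.e., |x| < 1/100.
So the radius of convergence is 1/100 = 1/100.

1/100


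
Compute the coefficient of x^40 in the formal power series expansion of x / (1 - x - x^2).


Let f(x) = sum_{k>=0} a_k x^k. Multiplying f(x) * (1 - x - x^2) = x and matching coefficients gives a_0 = 0, a_1 = 1, and a_k = a_{k-1} + a_{k-2} for k >= 2. These are the Fibonacci numbers F_k.
Iterating from F_0 = 0, F_1 = 1:
F_0=0, F_1=1, F_2=1, F_3=2, F_4=3, F_5=5, F_6=8, F_7=13, F_8=21, F_9=34, ...
F_40 = 102334155.

102334155


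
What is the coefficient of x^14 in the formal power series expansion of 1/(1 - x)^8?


The negative binomial / multiset identity is
1/(1 - x)^r = sum_{k>=0} C(k + r - 1, r - 1) x^k.
Here r = 8 and k = 14, so the coefficient is
C(14 + 7, 7) = C(21, 7)
= 116280

116280


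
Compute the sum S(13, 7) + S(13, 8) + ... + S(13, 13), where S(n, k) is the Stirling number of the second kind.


By definition, S(n, k) counts partitions of an n-set into exactly k nonempty blocks.
Computing row n = 13 for k = 7..13:
S(13, k): 5715424, 1899612, 359502, 39325, 2431, 78, 1
Sum = 8016373.

8016373


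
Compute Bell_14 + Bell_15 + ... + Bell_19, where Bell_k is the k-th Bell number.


Recall Bell_k counts set partitions of a k-set (with Bell_0 = 1 by convention).
Bell_14 through Bell_19: 190899322, 1382958545, 10480142147, 82864869804, 682076806159, 5832742205057
Sum = 190899322 + 1382958545 + 10480142147 + 82864869804 + 682076806159 + 5832742205057 = 6609737881034.

6609737881034


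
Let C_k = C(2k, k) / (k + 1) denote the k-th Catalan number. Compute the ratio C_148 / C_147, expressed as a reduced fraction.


Using C_k = (2k)! / (k! (k+1)!), the ratio C_{k+1}/C_k simplifies to
C_{k+1}/C_k = [(2k+2)! / ((k+1)! (k+2)!)] * [k! (k+1)! / (2k)!]
 = (2k+2)(2k+1) / ((k+1)(k+2)) = 2(2k+1) / (k+2).
For k = 147: 2(2*147 + 1) / (147 + 2) = 590/149 = 590/149.

590/149


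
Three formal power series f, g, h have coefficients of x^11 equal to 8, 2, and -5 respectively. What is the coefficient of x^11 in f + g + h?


Series addition is componentwise:
8 + 2 + -5
= 5

5


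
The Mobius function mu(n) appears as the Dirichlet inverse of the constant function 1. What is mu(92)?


92 has a squared prime factor, so mu(92) = 0.
Factorization reveals a repeated prime.

0


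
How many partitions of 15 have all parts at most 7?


Using the generating function (1-x)^(-1)(1-x^2)^(-1)...(1-x^7)^(-1),
the coefficient of x^15 counts these restricted partitions.
Result = 131

131


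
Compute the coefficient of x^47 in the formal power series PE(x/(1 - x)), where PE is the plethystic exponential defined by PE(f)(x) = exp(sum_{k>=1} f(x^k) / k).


For f(x) = x/(1 - x) we have
sum_{k>=1} f(x^k) / k = sum_{k>=1} (1/k) * x^k / (1 - x^k) = sum_{k, m >= 1} x^(k m) / k,
which after exponentiating simplifies to
PE(x/(1 - x)) = prod_{k>=1} 1 / (1 - x^k).
This is the generating function for the partition function p(n), so the coefficient of x^47 is p(47).
Computing p(47) by dynamic programming over parts 1, 2, ..., 47: p(47) = 124754.

124754


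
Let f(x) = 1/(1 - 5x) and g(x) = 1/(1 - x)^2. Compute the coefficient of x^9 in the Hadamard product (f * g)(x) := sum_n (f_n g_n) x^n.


f has coefficients f_k = 5^k. For g = 1/(1 - x)^2 the coefficient is g_k = C(k + 1, 1) = k + 1. The Hadamard coefficient is (f * g)_k = 5^k * (k + 1).
For k = 9: 5^9 * 10 = 1953125 * 10 = 19531250.

19531250


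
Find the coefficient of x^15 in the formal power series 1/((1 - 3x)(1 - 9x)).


By partial fractions or Cauchy convolution:
The coefficient equals sum_{k=0}^{15} 3^k * 9^(15-k).
= 308836690967520

308836690967520


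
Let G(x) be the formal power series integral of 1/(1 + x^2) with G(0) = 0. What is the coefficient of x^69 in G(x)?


1/(1 + x^2) = sum_{j>=0} (-1)^j x^(2j). Integrating termwise with G(0) = 0:
G(x) = sum_{j>=0} (-1)^j x^(2j+1) / (2j+1) = arctan(x).
Only odd powers are nonzero. For x^69 write 69 = 2*34 + 1, giving
(-1)^34 / 69 = 1/69 = 1/69.

1/69


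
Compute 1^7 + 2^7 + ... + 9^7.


This power sum has a closed form given by Faulhaber's formula
sum_{k=1}^{m} k^p = (1 / (p + 1)) * sum_{j=0}^{p} C(p + 1, j) B_j m^(p + 1 - j),
but for small m direct computation is fastest:
1 + 128 + 2187 + 16384 + 78125 + 279936 + 823543 + 2097152 + 4782969 = 8080425.

8080425


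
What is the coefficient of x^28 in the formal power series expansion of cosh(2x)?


The Maclaurin series is cosh(t) = sum_{m>=0} t^(2m) / (2m)!, so substituting t = 2x, only even powers of x are nonzero, with coefficient of x^(2m) equal to 2^(2m) / (2m)!.
For x^28 the coefficient is 2^28/28! = 268435456/304888344611713860501504000000 = 8/9086380738369043484375.

8/9086380738369043484375


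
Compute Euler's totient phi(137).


phi(n) counts integers in [1, n] coprime to n. Using the multiplicative formula phi(n) = n * prod_{p | n} (1 - 1/p):
137 = 137, so
phi(137) = 137 * (1 - 1/137) = 136.

136


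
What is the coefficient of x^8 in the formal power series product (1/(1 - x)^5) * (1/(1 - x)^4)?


Combine the factors: (1/(1 - x)^5) * (1/(1 - x)^4) = 1/(1 - x)^9.
Then use 1/(1 - x)^r = sum_{k>=0} C(k + r - 1, r - 1) x^k with r = 9 and k = 8:
C(16, 8) = 12870.

12870


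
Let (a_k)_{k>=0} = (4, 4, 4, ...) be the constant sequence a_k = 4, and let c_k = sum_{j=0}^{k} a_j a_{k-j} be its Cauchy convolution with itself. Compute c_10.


Since a_j = 4 for all j >= 0, the convolution sum becomes
c_k = sum_{j=0}^{k} 4 * 4 = 16 * (k + 1).
Equivalently, the generating function of (a_k) is 4/(1 - x) and its square is 16/(1 - x)^2 = sum_{k>=0} 16(k + 1) x^k.
For k = 10: 16 * 11 = 176.

176


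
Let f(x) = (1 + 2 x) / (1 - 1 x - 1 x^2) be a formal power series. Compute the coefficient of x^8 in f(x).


Write f(x) = sum_{k>=0} a_k x^k. Multiplying both sides by 1 - 1 x - 1 x^2 gives
(1 - 1 x - 1 x^2) sum_{k>=0} a_k x^k = 1 + 2 x.
Matching coefficients:
 x^0: a_0 = 1
 x^1: a_1 - 1 a_0 = 2  =>  a_1 = 1*1 + 2 = 3
 x^k (k >= 2): a_k = 1 a_{k-1} + 1 a_{k-2}.
Iterating: a_2 = 4, a_3 = 7, a_4 = 11, a_5 = 18, a_6 = 29, a_7 = 47, a_8 = 76.
So the coefficient of x^8 is 76.

76


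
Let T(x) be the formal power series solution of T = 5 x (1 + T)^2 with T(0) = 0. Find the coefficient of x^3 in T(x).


Apply the Lagrange inversion formula: if T = 5 x * phi(T) with phi(t) = (1 + t)^2, then [x^n] T = 5^n * (1/n) [t^(n-1)] phi(t)^n = 5^n * (1/n) [t^(n-1)] (1 + t)^(2n) = 5^n * (1/n) C(2n, n-1).
Using the identity C(2n, n-1) = C(2n, n) * n / (n+1), the unscaled factor equals C(2n, n) / (n+1) = C_n, the n-th Catalan number.
For n = 3: C_3 = C(6, 3) / 4 = 20/4 = 5.
With the 5^3 = 125 factor, the coefficient is 125 * 5 = 625.

625


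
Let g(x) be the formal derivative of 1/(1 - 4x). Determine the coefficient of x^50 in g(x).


Differentiate termwise: d/dx sum_{k>=0} 4^k x^k = sum_{k>=1} k 4^k x^(k-1) = sum_{j>=0} (j+1) 4^(j+1) x^j.
Equivalently, d/dx [1/(1 - 4x)] = 4/(1 - 4x)^2.
For j = 50: 51 * 4^51 = 51 * 5070602400912917605986812821504 = 258600722446558797905327453896704.

258600722446558797905327453896704


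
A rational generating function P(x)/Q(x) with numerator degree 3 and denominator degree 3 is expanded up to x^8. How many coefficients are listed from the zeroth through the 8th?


Expanding up to x^8 gives the coefficients for x^0, x^1, ..., x^8.
That is 8 + 1 = 9 coefficients in total.

9


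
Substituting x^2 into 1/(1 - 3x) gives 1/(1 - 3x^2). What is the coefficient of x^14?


The coefficient of x^(2m) in 1/(1 - 3x^2) is 3^m.
With n = 14 = 2*7, the coefficient is 3^7 = 2187.

2187


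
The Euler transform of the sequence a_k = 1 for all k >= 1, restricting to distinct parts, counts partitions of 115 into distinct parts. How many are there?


Partitions of 115 into distinct parts can be computed via generating function.
Product (1+x)(1+x^2)(1+x^3)...
The coefficient of x^115 = 1490528

1490528


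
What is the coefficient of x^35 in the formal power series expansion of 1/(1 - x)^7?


The negative binomial / multiset identity is
1/(1 - x)^r = sum_{k>=0} C(k + r - 1, r - 1) x^k.
Here r = 7 and k = 35, so the coefficient is
C(35 + 6, 6) = C(41, 6)
= 4496388

4496388


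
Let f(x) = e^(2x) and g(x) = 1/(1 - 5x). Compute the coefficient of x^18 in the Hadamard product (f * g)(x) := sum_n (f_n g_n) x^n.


Expanding: f_k = 2^k/k! (from e^(2x)) and g_k = 5^k (from 1/(1 - 5x)). So the Hadamard coefficient (f * g)_k = 2^k 5^k / k! = (10)^k / k!.
For k = 18: 10^18/18! = 1000000000000000000/6402373705728000 = 122070312500/781539759.

122070312500/781539759


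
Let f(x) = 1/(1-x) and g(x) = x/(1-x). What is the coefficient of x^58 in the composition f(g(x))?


First simplify the composition: f(g(x)) = 1/(1 - x/(1-x)) = (1-x)/((1-x) - x) = (1-x)/(1-2x).
Now extract the coefficient. Write (1-x)/(1-2x) = 1/(1-2x) - x/(1-2x).
The coefficient of x^n in 1/(1-2x) is 2^n, and in x/(1-2x) is 2^(n-1) (for n >= 1).
So the coefficient of x^58 is 2^58 - 2^57 = 288230376151711744 - 144115188075855872 = 144115188075855872.

144115188075855872


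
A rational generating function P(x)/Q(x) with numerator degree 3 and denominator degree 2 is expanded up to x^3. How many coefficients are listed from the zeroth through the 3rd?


Expanding up to x^3 gives the coefficients for x^0, x^1, ..., x^3.
That is 3 + 1 = 4 coefficients in total.

4


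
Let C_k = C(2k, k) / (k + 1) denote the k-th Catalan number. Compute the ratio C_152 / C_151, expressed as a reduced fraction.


Using C_k = (2k)! / (k! (k+1)!), the ratio C_{k+1}/C_k simplifies to
C_{k+1}/C_k = [(2k+2)! / ((k+1)! (k+2)!)] * [k! (k+1)! / (2k)!]
 = (2k+2)(2k+1) / ((k+1)(k+2)) = 2(2k+1) / (k+2).
For k = 151: 2(2*151 + 1) / (151 + 2) = 606/153 = 202/51.

202/51


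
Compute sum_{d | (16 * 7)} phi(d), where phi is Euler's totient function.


First, 16 * 7 = 112. One classical identity is sum_{d | n} phi(d) = n (each k in [1, n] has a unique gcd with n, and among the k's with gcd(k, n) = n/d there are phi(d) of them). So the sum equals 112. We also verify directly:
Divisors of 112: 1, 2, 4, 7, 8, 14, 16, 28, 56, 112.
phi values: 1, 1, 2, 6, 4, 6, 8, 12, 24, 48.
Sum = 112.

112


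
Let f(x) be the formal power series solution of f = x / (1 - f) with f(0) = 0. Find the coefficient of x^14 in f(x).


Apply Lagrange inversion: f = x * phi(f) with phi(t) = 1/(1 - t), so
[x^n] f = (1/n) [t^(n-1)] phi(t)^n = (1/n) [t^(n-1)] (1 - t)^(-n) = (1/n) C(2n - 2, n - 1) = C_{n-1}.
For n = 14: C_13 = C(26, 13) / 14 = 10400600/14 = 742900 = 742900.

742900


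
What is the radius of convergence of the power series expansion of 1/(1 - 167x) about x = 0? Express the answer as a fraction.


Expanding 1/(1 - 167x) = sum_{k>=0} 167^k x^k, the series converges when |167x| < 1, i.e., |x| < 1/167.
So the radius of convergence is 1/167 = 1/167.

1/167


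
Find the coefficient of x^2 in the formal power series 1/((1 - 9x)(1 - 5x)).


By partial fractions or Cauchy convolution:
The coefficient equals sum_{k=0}^{2} 9^k * 5^(2-k).
= 151

151


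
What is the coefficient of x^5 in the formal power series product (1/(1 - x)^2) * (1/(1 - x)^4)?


Combine the factors: (1/(1 - x)^2) * (1/(1 - x)^4) = 1/(1 - x)^6.
Then use 1/(1 - x)^r = sum_{k>=0} C(k + r - 1, r - 1) x^k with r = 6 and k = 5:
C(10, 5) = 252.

252


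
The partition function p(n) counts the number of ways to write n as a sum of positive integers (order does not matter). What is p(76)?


Using the generating function prod_{k>=1} 1/(1-x^k), we compute p(76).
By dynamic programming over parts 1 through 76:
p(76) = 9289091

9289091


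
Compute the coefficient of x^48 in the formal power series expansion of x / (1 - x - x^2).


Let f(x) = sum_{k>=0} a_k x^k. Multiplying f(x) * (1 - x - x^2) = x and matching coefficients gives a_0 = 0, a_1 = 1, and a_k = a_{k-1} + a_{k-2} for k >= 2. These are the Fibonacci numbers F_k.
Iterating from F_0 = 0, F_1 = 1:
F_0=0, F_1=1, F_2=1, F_3=2, F_4=3, F_5=5, F_6=8, F_7=13, F_8=21, F_9=34, ...
F_48 = 4807526976.

4807526976


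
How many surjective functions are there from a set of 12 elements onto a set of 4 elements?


By inclusion-exclusion on which target elements are missed, the number of surjections from an n-set onto a k-set is
surj(n, k) = sum_{j=0}^{k} (-1)^j C(k, j) (k - j)^n.
Equivalently surj(n, k) = k! * S(n, k), where S(n, k) is the Stirling number of the second kind.
For n = 12, k = 4:
S(12, 4) = 611501, so
surj = 4! * 611501 = 24 * 611501 = 14676024.

14676024


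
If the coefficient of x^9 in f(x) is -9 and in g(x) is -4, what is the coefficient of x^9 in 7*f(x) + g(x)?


Scalar multiplication scales coefficients: 7 * -9 = -63.
Then add the g coefficient: -63 + -4
= -67

-67


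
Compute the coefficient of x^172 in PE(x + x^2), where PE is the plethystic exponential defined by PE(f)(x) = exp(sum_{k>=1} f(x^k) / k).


With f(x) = x + x^2, the exponent is sum_{k>=1} (x^k + x^(2k)) / k = -ln(1 - x) - ln(1 - x^2). Exponentiating:
PE(x + x^2) = 1 / ((1 - x)(1 - x^2)).
This is the generating function for partitions of n into parts of size 1 or 2. The number of 2's can be any j in 0..86, and the rest are 1's, so
[x^172] = floor(172/2) + 1 = 87.

87


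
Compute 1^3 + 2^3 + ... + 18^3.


This power sum has a closed form given by Faulhaber's formula
sum_{k=1}^{m} k^p = (1 / (p + 1)) * sum_{j=0}^{p} C(p + 1, j) B_j m^(p + 1 - j),
but for small m direct computation is fastest:
1 + 8 + 27 + 64 + 125 + 216 + 343 + 512 + 729 + 1000 + 1331 + 1728 + 2197 + 2744 + 3375 + 4096 + 4913 + 5832 = 29241.

29241


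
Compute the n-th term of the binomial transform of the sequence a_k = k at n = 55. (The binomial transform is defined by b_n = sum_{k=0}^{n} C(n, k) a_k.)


With a_k = k, b_n = sum_{k=0}^{n} C(n, k) k. Using k * C(n, k) = n * C(n-1, k-1) gives b_n = n * sum_{k>=1} C(n-1, k-1) = n * 2^(n-1).
For n = 55: 55 * 2^54 = 55 * 18014398509481984 = 990791918021509120.

990791918021509120


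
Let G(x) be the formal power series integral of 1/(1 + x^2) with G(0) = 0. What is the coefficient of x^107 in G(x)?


1/(1 + x^2) = sum_{j>=0} (-1)^j x^(2j). Integrating termwise with G(0) = 0:
G(x) = sum_{j>=0} (-1)^j x^(2j+1) / (2j+1) = arctan(x).
Only odd powers are nonzero. For x^107 write 107 = 2*53 + 1, giving
(-1)^53 / 107 = -1/107 = -1/107.

-1/107


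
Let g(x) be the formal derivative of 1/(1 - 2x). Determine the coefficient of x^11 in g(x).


Differentiate termwise: d/dx sum_{k>=0} 2^k x^k = sum_{k>=1} k 2^k x^(k-1) = sum_{j>=0} (j+1) 2^(j+1) x^j.
Equivalently, d/dx [1/(1 - 2x)] = 2/(1 - 2x)^2.
For j = 11: 12 * 2^12 = 12 * 4096 = 49152.

49152


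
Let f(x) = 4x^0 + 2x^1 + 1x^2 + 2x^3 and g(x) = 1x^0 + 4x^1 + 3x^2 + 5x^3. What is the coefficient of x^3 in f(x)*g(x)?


Cauchy product at x^3:
4*5 + 2*3 + 1*4 + 2*1
= 32

32


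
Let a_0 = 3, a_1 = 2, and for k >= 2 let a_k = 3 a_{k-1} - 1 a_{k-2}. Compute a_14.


Iterating the recurrence forward:
a_0 = 3
a_1 = 2
a_2 = 3*2 - 1*3 = 3
a_3 = 3*3 - 1*2 = 7
a_4 = 3*7 - 1*3 = 18
a_5 = 3*18 - 1*7 = 47
a_6 = 3*47 - 1*18 = 123
a_7 = 3*123 - 1*47 = 322
a_8 = 3*322 - 1*123 = 843
a_9 = 3*843 - 1*322 = 2207
a_10 = 3*2207 - 1*843 = 5778
a_11 = 3*5778 - 1*2207 = 15127
a_12 = 3*15127 - 1*5778 = 39603
a_13 = 3*39603 - 1*15127 = 103682
a_14 = 3*103682 - 1*39603 = 271443
So a_14 = 271443.

271443


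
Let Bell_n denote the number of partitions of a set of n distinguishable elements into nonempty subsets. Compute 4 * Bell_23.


Bell_23 can be computed from the Bell triangle or from Dobinski's identity Bell_n = (1/e) * sum_{k>=0} k^n / k!.
Computing Bell_23 = 44152005855084346.
Then 4 * 44152005855084346 = 176608023420337384.

176608023420337384


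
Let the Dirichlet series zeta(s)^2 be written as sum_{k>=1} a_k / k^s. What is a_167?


The Dirichlet convolution of the constant function 1 with itself gives (1 * 1)(k) = sum_{d | k} 1 = d(k), the number of positive divisors of k.
Since zeta(s) = sum_{k>=1} 1/k^s, we have zeta(s)^2 = sum_{k>=1} d(k)/k^s, so a_k = d(k).
For k = 167: the divisors are 1, 167.
Count = 2.

2


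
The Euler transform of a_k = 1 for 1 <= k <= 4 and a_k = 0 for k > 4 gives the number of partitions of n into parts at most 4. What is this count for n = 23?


Partitions of 23 into parts at most 4:
Using generating function (1-x)^(-1)(1-x^2)^(-1)...(1-x^4)^(-1),
the coefficient of x^23 = 150

150


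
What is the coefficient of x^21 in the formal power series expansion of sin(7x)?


The Maclaurin series is sin(t) = sum_{k>=0} (-1)^k t^(2k+1) / (2k+1)!, so substituting t = 7x, only odd powers of x are nonzero, with coefficient of x^(2k+1) equal to (-1)^k 7^(2k+1) / (2k+1)!.
Write 21 = 2*10 + 1, giving the coefficient (-1)^10 * 7^21 / 21! = 558545864083284007/51090942171709440000 = 1628413597910449/148953184174080000.

1628413597910449/148953184174080000


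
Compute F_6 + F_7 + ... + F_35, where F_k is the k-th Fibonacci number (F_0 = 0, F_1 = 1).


Use the identity sum_{k=0}^{N} F_k = F_{N+2} - 1 (which follows from F_{k+2} - F_{k+1} = F_k). Then
sum_{k=6}^{35} F_k = (F_{37} - 1) - (F_{7} - 1) = F_{37} - F_{7}.
Computing: F_{37} = 24157817, F_{7} = 13, so
Sum = 24157817 - 13 = 24157804.

24157804


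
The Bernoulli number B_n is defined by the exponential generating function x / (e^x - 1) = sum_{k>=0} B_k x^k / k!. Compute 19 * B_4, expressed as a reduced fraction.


Bernoulli numbers can also be computed recursively via B_0 = 1 and sum_{j=0}^{m} C(m+1, j) B_j = 0 for m >= 1. Odd-index Bernoulli numbers vanish for k >= 3.
Computing B_4 = -1/30, so 19 * B_4 = 19 * -1/30 = -19/30.

-19/30


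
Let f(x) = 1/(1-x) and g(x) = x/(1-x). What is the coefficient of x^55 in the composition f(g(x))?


First simplify the composition: f(g(x)) = 1/(1 - x/(1-x)) = (1-x)/((1-x) - x) = (1-x)/(1-2x).
Now extract the coefficient. Write (1-x)/(1-2x) = 1/(1-2x) - x/(1-2x).
The coefficient of x^n in 1/(1-2x) is 2^n, and in x/(1-2x) is 2^(n-1) (for n >= 1).
So the coefficient of x^55 is 2^55 - 2^54 = 36028797018963968 - 18014398509481984 = 18014398509481984.

18014398509481984


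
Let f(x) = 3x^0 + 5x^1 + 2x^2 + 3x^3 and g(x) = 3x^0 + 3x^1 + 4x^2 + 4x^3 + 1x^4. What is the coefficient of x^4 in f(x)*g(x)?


Cauchy product at x^4:
3*1 + 5*4 + 2*4 + 3*3
= 40

40


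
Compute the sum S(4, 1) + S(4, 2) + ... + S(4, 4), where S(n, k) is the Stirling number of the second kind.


By definition, S(n, k) counts partitions of an n-set into exactly k nonempty blocks.
Computing row n = 4 for k = 1..4:
S(4, k): 1, 7, 6, 1
Sum = 15. (This equals Bell_4 since the sum runs over all k.)

15


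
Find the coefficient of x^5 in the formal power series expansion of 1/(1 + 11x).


Write 1/(1 + c x) = 1/(1 - (-c) x) and apply the geometric-series identity
1/(1 - y) = sum_{k>=0} y^k to get 1/(1 + c x) = sum_{k>=0} (-c)^k x^k.
So the coefficient of x^k is (-c)^k = (-1)^k * c^k.
Here c = 11 and k = 5:
(-11)^5 = -1 * 161051 = -161051

-161051


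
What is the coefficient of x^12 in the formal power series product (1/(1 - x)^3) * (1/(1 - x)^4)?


Combine the factors: (1/(1 - x)^3) * (1/(1 - x)^4) = 1/(1 - x)^7.
Then use 1/(1 - x)^r = sum_{k>=0} C(k + r - 1, r - 1) x^k with r = 7 and k = 12:
C(18, 6) = 18564.

18564


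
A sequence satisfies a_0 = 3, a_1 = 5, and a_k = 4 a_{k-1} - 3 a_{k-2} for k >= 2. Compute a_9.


The characteristic equation is t^2 - 4 t + 3 = 0, with roots r_1 = 3 and r_2 = 1 (so c_1 = r_1 + r_2, c_2 = -r_1 r_2 as required).
One can use the closed form a_n = A r_1^n + B r_2^n, but direct iteration is more reliable:
a_0 = 3, a_1 = 5, a_2 = 11, a_3 = 29, a_4 = 83, a_5 = 245, a_6 = 731, a_7 = 2189, a_8 = 6563, a_9 = 19685.
So a_9 = 19685.

19685


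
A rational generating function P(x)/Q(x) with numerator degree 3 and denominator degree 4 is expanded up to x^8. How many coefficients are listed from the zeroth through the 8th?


Expanding up to x^8 gives the coefficients for x^0, x^1, ..., x^8.
That is 8 + 1 = 9 coefficients in total.

9


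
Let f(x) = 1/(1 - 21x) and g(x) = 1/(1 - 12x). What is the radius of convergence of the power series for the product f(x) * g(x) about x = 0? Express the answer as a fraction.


The radius of 1/(1 - 21x) is 1/21 (nearest singularity at x = 1/21), and the radius of 1/(1 - 12x) is 1/12.
The product f(x)*g(x) = 1/((1 - 21x)(1 - 12x)) has singularities at both 1/21 and 1/12, so its radius of convergence is the distance to the nearest one:
min(1/21, 1/12) = 1/21.

1/21


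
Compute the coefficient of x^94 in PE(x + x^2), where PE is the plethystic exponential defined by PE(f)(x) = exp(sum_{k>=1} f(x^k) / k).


With f(x) = x + x^2, the exponent is sum_{k>=1} (x^k + x^(2k)) / k = -ln(1 - x) - ln(1 - x^2). Exponentiating:
PE(x + x^2) = 1 / ((1 - x)(1 - x^2)).
This is the generating function for partitions of n into parts of size 1 or 2. The number of 2's can be any j in 0..47, and the rest are 1's, so
[x^94] = floor(94/2) + 1 = 48.

48


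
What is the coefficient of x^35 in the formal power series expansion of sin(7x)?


The Maclaurin series is sin(t) = sum_{k>=0} (-1)^k t^(2k+1) / (2k+1)!, so substituting t = 7x, only odd powers of x are nonzero, with coefficient of x^(2k+1) equal to (-1)^k 7^(2k+1) / (2k+1)!.
Write 35 = 2*17 + 1, giving the coefficient (-1)^17 * 7^35 / 35! = -378818692265664781682717625943/10333147966386144929666651337523200000000 = -22539340290692258087863249/614812159599342234168301977600000000.

-22539340290692258087863249/614812159599342234168301977600000000


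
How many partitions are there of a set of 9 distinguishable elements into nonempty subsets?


Bell_9 can be computed from the Bell triangle or from Dobinski's identity Bell_n = (1/e) * sum_{k>=0} k^n / k!.
Computing Bell_9 = 21147.

21147


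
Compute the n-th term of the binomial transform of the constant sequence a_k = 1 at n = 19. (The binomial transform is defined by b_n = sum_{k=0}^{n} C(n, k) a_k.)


With a_k = 1 for all k, b_n = sum_{k=0}^{n} C(n, k) = 2^n by the binomial theorem.
For n = 19: 2^19 = 524288.

524288


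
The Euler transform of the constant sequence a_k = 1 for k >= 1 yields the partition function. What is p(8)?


The Euler transform converts the sequence a_k = 1 into the number of integer partitions.
Using the recurrence or dynamic programming:
p(8) = 22

22


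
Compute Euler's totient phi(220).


phi(n) counts integers in [1, n] coprime to n. Using the multiplicative formula phi(n) = n * prod_{p | n} (1 - 1/p):
220 = 2^2 * 5 * 11, so
phi(220) = 220 * (1 - 1/2) * (1 - 1/5) * (1 - 1/11) = 80.

80


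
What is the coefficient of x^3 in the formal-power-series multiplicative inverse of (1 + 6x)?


The inverse is 1/(1 + 6x). Apply the geometric identity 1/(1 - y) = sum_{k>=0} y^k with y = -6x:
1/(1 + 6x) = sum_{k>=0} (-6)^k x^k.
So the coefficient of x^3 is (-6)^3 = -216.

-216


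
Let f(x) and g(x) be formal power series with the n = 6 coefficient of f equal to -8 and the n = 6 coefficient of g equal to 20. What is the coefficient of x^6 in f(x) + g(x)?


Addition of formal power series is termwise.
The coefficient of x^6 in f + g = -8 + 20
= 12

12


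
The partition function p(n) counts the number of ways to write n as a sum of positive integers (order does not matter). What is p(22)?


Using the generating function prod_{k>=1} 1/(1-x^k), we compute p(22).
By dynamic programming over parts 1 through 22:
p(22) = 1002

1002


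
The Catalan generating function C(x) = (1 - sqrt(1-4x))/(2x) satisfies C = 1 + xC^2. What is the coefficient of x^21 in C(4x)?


Substituting x -> 4x scales the n-th coefficient by 4^n, so [x^21] C(4x) = 4^21 * C_21.
C_21 = C(2*21, 21)/(22) = 538257874440/22 = 24466267020.
So 4^21 * 24466267020 = 4398046511104 * 24466267020 = 107603780307049858990080.

107603780307049858990080


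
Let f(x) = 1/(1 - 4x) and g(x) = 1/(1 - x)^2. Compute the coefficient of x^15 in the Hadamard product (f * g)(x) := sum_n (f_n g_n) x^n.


f has coefficients f_k = 4^k. For g = 1/(1 - x)^2 the coefficient is g_k = C(k + 1, 1) = k + 1. The Hadamard coefficient is (f * g)_k = 4^k * (k + 1).
For k = 15: 4^15 * 16 = 1073741824 * 16 = 17179869184.

17179869184


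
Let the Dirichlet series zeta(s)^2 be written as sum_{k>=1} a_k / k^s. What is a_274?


The Dirichlet convolution of the constant function 1 with itself gives (1 * 1)(k) = sum_{d | k} 1 = d(k), the number of positive divisors of k.
Since zeta(s) = sum_{k>=1} 1/k^s, we have zeta(s)^2 = sum_{k>=1} d(k)/k^s, so a_k = d(k).
For k = 274: the divisors are 1, 2, 137, 274.
Count = 4.

4


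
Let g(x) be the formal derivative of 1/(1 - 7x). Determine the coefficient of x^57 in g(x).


Differentiate termwise: d/dx sum_{k>=0} 7^k x^k = sum_{k>=1} k 7^k x^(k-1) = sum_{j>=0} (j+1) 7^(j+1) x^j.
Equivalently, d/dx [1/(1 - 7x)] = 7/(1 - 7x)^2.
For j = 57: 58 * 7^58 = 58 * 10367793076318844190248738727596255138212949486449 = 601331998426492963034426846200582798016351070214042.

601331998426492963034426846200582798016351070214042


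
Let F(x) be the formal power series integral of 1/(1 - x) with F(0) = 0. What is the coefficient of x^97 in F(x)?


1/(1 - x) = sum_{k>=0} x^k. Integrating termwise and using F(0) = 0 gives
F(x) = sum_{k>=0} x^(k+1) / (k+1) = sum_{m>=1} x^m / m = -ln(1 - x).
So the coefficient of x^97 is 1/97 = 1/97.

1/97


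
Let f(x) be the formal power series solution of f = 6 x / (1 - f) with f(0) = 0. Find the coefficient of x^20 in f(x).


Apply Lagrange inversion: f = 6 x * phi(f) with phi(t) = 1/(1 - t), so
[x^n] f = 6^n * (1/n) [t^(n-1)] phi(t)^n = 6^n * (1/n) [t^(n-1)] (1 - t)^(-n) = 6^n * (1/n) C(2n - 2, n - 1) = 6^n * C_{n-1}.
For n = 20: C_19 = C(38, 19) / 20 = 35345263800/20 = 1767263190.
With the 6^20 = 3656158440062976 factor, the coefficient is 3656158440062976 * 1767263190 = 6461394227931118766653440.

6461394227931118766653440


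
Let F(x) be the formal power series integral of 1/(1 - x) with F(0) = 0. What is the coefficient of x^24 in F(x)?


1/(1 - x) = sum_{k>=0} x^k. Integrating termwise and using F(0) = 0 gives
F(x) = sum_{k>=0} x^(k+1) / (k+1) = sum_{m>=1} x^m / m = -ln(1 - x).
So the coefficient of x^24 is 1/24 = 1/24.

1/24


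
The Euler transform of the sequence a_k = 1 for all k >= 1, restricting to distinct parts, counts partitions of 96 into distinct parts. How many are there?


Partitions of 96 into distinct parts can be computed via generating function.
Product (1+x)(1+x^2)(1+x^3)...
The coefficient of x^96 = 317788

317788


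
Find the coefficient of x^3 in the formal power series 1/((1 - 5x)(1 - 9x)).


By partial fractions or Cauchy convolution:
The coefficient equals sum_{k=0}^{3} 5^k * 9^(3-k).
= 1484

1484


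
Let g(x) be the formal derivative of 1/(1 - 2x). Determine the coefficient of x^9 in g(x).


Differentiate termwise: d/dx sum_{k>=0} 2^k x^k = sum_{k>=1} k 2^k x^(k-1) = sum_{j>=0} (j+1) 2^(j+1) x^j.
Equivalently, d/dx [1/(1 - 2x)] = 2/(1 - 2x)^2.
For j = 9: 10 * 2^10 = 10 * 1024 = 10240.

10240


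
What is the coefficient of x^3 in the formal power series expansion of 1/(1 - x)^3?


The expansion 1/(1 - x)^r = sum_{k>=0} C(k + r - 1, r - 1) x^k follows from the multiset / negative-binomial theorem (or from repeated differentiation of the geometric series).
For r = 3 and k = 3:
C(5, 2) = 120 / (2 * 6) = 10.

10


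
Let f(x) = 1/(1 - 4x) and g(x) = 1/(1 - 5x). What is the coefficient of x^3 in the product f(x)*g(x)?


The coefficient of x^n in f*g is the Cauchy product: sum_{k=0}^{n} a^k * b^(n-k).
With a=4, b=5, n=3:
sum_{k=0}^{3} 4^k * 5^(3-k)
= 369

369


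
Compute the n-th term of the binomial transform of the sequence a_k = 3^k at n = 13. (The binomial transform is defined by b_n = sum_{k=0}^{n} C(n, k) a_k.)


With a_k = 3^k, b_n = sum_{k=0}^{n} C(n, k) 3^k = (1 + 3)^n by the binomial theorem.
For n = 13: (1 + 3)^13 = 4^13 = 67108864.

67108864


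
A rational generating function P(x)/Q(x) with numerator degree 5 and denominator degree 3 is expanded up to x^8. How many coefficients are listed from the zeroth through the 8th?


Expanding up to x^8 gives the coefficients for x^0, x^1, ..., x^8.
That is 8 + 1 = 9 coefficients in total.

9


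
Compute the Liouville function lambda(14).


The Liouville function is lambda(k) = (-1)^Omega(k), where Omega(k) counts the prime factors of k with multiplicity.
Factoring: 14 = 2 * 7, so Omega(14) = 2.
lambda(14) = (-1)^2 = 1.

1


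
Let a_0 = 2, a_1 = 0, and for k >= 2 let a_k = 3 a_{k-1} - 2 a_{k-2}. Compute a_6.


Iterating the recurrence forward:
a_0 = 2
a_1 = 0
a_2 = 3*0 - 2*2 = -4
a_3 = 3*-4 - 2*0 = -12
a_4 = 3*-12 - 2*-4 = -28
a_5 = 3*-28 - 2*-12 = -60
a_6 = 3*-60 - 2*-28 = -124
So a_6 = -124.

-124


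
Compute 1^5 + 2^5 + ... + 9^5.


This power sum has a closed form given by Faulhaber's formula
sum_{k=1}^{m} k^p = (1 / (p + 1)) * sum_{j=0}^{p} C(p + 1, j) B_j m^(p + 1 - j),
but for small m direct computation is fastest:
1 + 32 + 243 + 1024 + 3125 + 7776 + 16807 + 32768 + 59049 = 120825.

120825


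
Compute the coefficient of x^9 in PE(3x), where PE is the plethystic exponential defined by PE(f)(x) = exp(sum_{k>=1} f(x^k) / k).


With f(x) = 3x, the exponent is sum_{k>=1} 3 x^k / k = 3 * (-ln(1 - x)). Exponentiating:
PE(3x) = exp(-3 ln(1 - x)) = 1/(1 - x)^3.
By the negative binomial expansion, [x^n] 1/(1 - x)^3 = C(n + 2, 2).
For n = 9: C(11, 2) = 55.

55


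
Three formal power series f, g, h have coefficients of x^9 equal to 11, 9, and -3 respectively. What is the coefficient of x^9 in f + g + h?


Series addition is componentwise:
11 + 9 + -3
= 17

17


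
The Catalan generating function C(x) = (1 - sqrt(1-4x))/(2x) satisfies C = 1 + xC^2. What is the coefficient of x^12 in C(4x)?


Substituting x -> 4x scales the n-th coefficient by 4^n, so [x^12] C(4x) = 4^12 * C_12.
C_12 = C(2*12, 12)/(13) = 2704156/13 = 208012.
So 4^12 * 208012 = 16777216 * 208012 = 3489862254592.

3489862254592


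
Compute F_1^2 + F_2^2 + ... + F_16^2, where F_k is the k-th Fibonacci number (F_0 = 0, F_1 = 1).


There is a standard identity sum_{k=0}^{N} F_k^2 = F_N * F_{N+1} (proved inductively from the telescoping relation F_k^2 = F_k F_{k+1} - F_{k-1} F_k). Then
sum_{k=1}^{16} F_k^2 = F_16 F_17 - F_0 F_1.
Computing: F_16 = 987, F_17 = 1597, F_0 = 0, F_1 = 1.
Sum = 987 * 1597 - 0 * 1 = 1576239.

1576239


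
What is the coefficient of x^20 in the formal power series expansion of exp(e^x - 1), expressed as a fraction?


exp(e^x - 1) is the exponential generating function for the Bell numbers Bell_k: exp(e^x - 1) = sum_{k>=0} Bell_k x^k / k!.
So the coefficient of x^20 in exp(e^x - 1) is Bell_20 / 20!.
Computing: Bell_20 = 51724158235372 and 20! = 2432902008176640000, giving
51724158235372/2432902008176640000 = 263898766507/12412765347840000.

263898766507/12412765347840000


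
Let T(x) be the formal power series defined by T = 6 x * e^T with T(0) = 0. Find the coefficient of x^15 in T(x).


Apply the Lagrange inversion formula: if T = 6 x * phi(T) with phi(t) = e^t, then
[x^n] T = 6^n * (1/n) [t^(n-1)] phi(t)^n = 6^n * (1/n) [t^(n-1)] e^(n t) = 6^n * (1/n) * n^(n-1) / (n-1)! = 6^n * n^(n-1) / n!.
When c = 1 this is the Cayley count of rooted labeled trees on n vertices, divided by n!.
For n = 15: 6^15 * 15^14 / 15! = 470184984576 * 29192926025390625/1307674368000 = 73549358458593750000/7007.

73549358458593750000/7007


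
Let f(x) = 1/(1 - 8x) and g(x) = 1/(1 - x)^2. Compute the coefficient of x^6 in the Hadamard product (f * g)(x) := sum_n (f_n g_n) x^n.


f has coefficients f_k = 8^k. For g = 1/(1 - x)^2 the coefficient is g_k = C(k + 1, 1) = k + 1. The Hadamard coefficient is (f * g)_k = 8^k * (k + 1).
For k = 6: 8^6 * 7 = 262144 * 7 = 1835008.

1835008


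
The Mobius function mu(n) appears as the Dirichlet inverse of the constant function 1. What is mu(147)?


147 has a squared prime factor, so mu(147) = 0.
Factorization reveals a repeated prime.

0


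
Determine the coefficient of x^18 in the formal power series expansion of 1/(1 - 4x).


The geometric series identity gives 1/(1 - c x) = sum_{k>=0} c^k x^k, so the coefficient of x^k is c^k.
Here c = 4 and k = 18.
Computing: 4^18 = 68719476736

68719476736


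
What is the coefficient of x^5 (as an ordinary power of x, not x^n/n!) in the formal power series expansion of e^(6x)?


The exponential series is e^y = sum_{k>=0} y^k / k!. Substituting y = 6x gives
e^(6x) = sum_{k>=0} 6^k x^k / k!.
So the coefficient of x^n is a^n/n! with a = 6, n = 5:
6^5 / 5! = 7776/120 = 324/5

324/5


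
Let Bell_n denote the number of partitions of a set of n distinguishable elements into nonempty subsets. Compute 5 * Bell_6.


Bell_6 can be computed from the Bell triangle or from Dobinski's identity Bell_n = (1/e) * sum_{k>=0} k^n / k!.
Computing Bell_6 = 203.
Then 5 * 203 = 1015.

1015


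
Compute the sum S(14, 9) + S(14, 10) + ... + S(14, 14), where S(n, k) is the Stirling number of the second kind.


By definition, S(n, k) counts partitions of an n-set into exactly k nonempty blocks.
Computing row n = 14 for k = 9..14:
S(14, k): 5135130, 752752, 66066, 3367, 91, 1
Sum = 5957407.

5957407


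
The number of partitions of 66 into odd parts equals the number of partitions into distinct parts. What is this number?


Computing partitions of 66 into odd parts (1, 3, 5, ...):
Using the generating function prod_{k>=0} 1/(1-x^(2k+1)),
the count is 20132

20132


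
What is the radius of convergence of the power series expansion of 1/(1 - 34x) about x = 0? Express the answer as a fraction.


Expanding 1/(1 - 34x) = sum_{k>=0} 34^k x^k, the series converges when |34x| < 1, i.e., |x| < 1/34.
So the radius of convergence is 1/34 = 1/34.

1/34


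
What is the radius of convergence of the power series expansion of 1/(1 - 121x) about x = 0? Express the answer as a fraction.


Expanding 1/(1 - 121x) = sum_{k>=0} 121^k x^k, the series converges when |121x| < 1, i.e., |x| < 1/121.
So the radius of convergence is 1/121 = 1/121.

1/121


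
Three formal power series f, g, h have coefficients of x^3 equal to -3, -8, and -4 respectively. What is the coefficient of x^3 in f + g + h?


Series addition is componentwise:
-3 + -8 + -4
= -15

-15


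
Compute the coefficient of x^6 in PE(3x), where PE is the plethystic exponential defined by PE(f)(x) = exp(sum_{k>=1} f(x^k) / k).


With f(x) = 3x, the exponent is sum_{k>=1} 3 x^k / k = 3 * (-ln(1 - x)). Exponentiating:
PE(3x) = exp(-3 ln(1 - x)) = 1/(1 - x)^3.
By the negative binomial expansion, [x^n] 1/(1 - x)^3 = C(n + 2, 2).
For n = 6: C(8, 2) = 28.

28


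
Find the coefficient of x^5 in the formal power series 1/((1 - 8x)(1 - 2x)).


By partial fractions or Cauchy convolution:
The coefficient equals sum_{k=0}^{5} 8^k * 2^(5-k).
= 43680

43680


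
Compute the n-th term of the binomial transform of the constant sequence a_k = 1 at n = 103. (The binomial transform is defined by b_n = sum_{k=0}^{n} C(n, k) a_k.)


With a_k = 1 for all k, b_n = sum_{k=0}^{n} C(n, k) = 2^n by the binomial theorem.
For n = 103: 2^103 = 10141204801825835211973625643008.

10141204801825835211973625643008


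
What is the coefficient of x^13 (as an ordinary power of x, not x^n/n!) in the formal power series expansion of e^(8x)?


The exponential series is e^y = sum_{k>=0} y^k / k!. Substituting y = 8x gives
e^(8x) = sum_{k>=0} 8^k x^k / k!.
So the coefficient of x^n is a^n/n! with a = 8, n = 13:
8^13 / 13! = 549755813888/6227020800 = 536870912/6081075

536870912/6081075


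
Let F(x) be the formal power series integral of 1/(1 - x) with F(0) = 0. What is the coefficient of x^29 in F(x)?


1/(1 - x) = sum_{k>=0} x^k. Integrating termwise and using F(0) = 0 gives
F(x) = sum_{k>=0} x^(k+1) / (k+1) = sum_{m>=1} x^m / m = -ln(1 - x).
So the coefficient of x^29 is 1/29 = 1/29.

1/29


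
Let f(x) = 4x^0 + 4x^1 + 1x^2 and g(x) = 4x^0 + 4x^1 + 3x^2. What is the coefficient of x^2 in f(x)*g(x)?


Cauchy product at x^2:
4*3 + 4*4 + 1*4
= 32

32


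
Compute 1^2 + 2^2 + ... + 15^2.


This power sum has a closed form given by Faulhaber's formula
sum_{k=1}^{m} k^p = (1 / (p + 1)) * sum_{j=0}^{p} C(p + 1, j) B_j m^(p + 1 - j),
but for small m direct computation is fastest:
1 + 4 + 9 + 16 + 25 + 36 + 49 + 64 + 81 + 100 + 121 + 144 + 169 + 196 + 225 = 1240.

1240


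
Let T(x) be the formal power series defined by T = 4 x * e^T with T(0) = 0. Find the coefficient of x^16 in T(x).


Apply the Lagrange inversion formula: if T = 4 x * phi(T) with phi(t) = e^t, then
[x^n] T = 4^n * (1/n) [t^(n-1)] phi(t)^n = 4^n * (1/n) [t^(n-1)] e^(n t) = 4^n * (1/n) * n^(n-1) / (n-1)! = 4^n * n^(n-1) / n!.
When c = 1 this is the Cayley count of rooted labeled trees on n vertices, divided by n!.
For n = 16: 4^16 * 16^15 / 16! = 4294967296 * 1152921504606846976/20922789888000 = 151115727451828646838272/638512875.

151115727451828646838272/638512875


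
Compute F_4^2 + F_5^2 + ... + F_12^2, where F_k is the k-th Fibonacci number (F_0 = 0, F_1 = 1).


There is a standard identity sum_{k=0}^{N} F_k^2 = F_N * F_{N+1} (proved inductively from the telescoping relation F_k^2 = F_k F_{k+1} - F_{k-1} F_k). Then
sum_{k=4}^{12} F_k^2 = F_12 F_13 - F_3 F_4.
Computing: F_12 = 144, F_13 = 233, F_3 = 2, F_4 = 3.
Sum = 144 * 233 - 2 * 3 = 33546.

33546


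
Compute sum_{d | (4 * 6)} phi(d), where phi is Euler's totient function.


First, 4 * 6 = 24. One classical identity is sum_{d | n} phi(d) = n (each k in [1, n] has a unique gcd with n, and among the k's with gcd(k, n) = n/d there are phi(d) of them). So the sum equals 24. We also verify directly:
Divisors of 24: 1, 2, 3, 4, 6, 8, 12, 24.
phi values: 1, 1, 2, 2, 2, 4, 4, 8.
Sum = 24.

24


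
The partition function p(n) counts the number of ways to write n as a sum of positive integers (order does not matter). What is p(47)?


Using the generating function prod_{k>=1} 1/(1-x^k), we compute p(47).
By dynamic programming over parts 1 through 47:
p(47) = 124754

124754


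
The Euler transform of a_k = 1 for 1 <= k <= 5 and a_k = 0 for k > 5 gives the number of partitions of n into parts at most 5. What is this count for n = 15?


Partitions of 15 into parts at most 5:
Using generating function (1-x)^(-1)(1-x^2)^(-1)...(1-x^5)^(-1),
the coefficient of x^15 = 84

84


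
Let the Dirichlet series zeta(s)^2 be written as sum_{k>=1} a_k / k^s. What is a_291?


The Dirichlet convolution of the constant function 1 with itself gives (1 * 1)(k) = sum_{d | k} 1 = d(k), the number of positive divisors of k.
Since zeta(s) = sum_{k>=1} 1/k^s, we have zeta(s)^2 = sum_{k>=1} d(k)/k^s, so a_k = d(k).
For k = 291: the divisors are 1, 3, 97, 291.
Count = 4.

4


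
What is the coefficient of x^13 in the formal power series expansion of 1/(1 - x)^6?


The expansion 1/(1 - x)^r = sum_{k>=0} C(k + r - 1, r - 1) x^k follows from the multiset / negative-binomial theorem (or from repeated differentiation of the geometric series).
For r = 6 and k = 13:
C(18, 5) = 6402373705728000 / (120 * 6227020800) = 8568.

8568


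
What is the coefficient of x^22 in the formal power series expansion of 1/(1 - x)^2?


The negative binomial / multiset identity is
1/(1 - x)^r = sum_{k>=0} C(k + r - 1, r - 1) x^k.
Here r = 2 and k = 22, so the coefficient is
C(22 + 1, 1) = C(23, 1)
= 23

23


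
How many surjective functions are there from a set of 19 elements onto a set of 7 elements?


By inclusion-exclusion on which target elements are missed, the number of surjections from an n-set onto a k-set is
surj(n, k) = sum_{j=0}^{k} (-1)^j C(k, j) (k - j)^n.
Equivalently surj(n, k) = k! * S(n, k), where S(n, k) is the Stirling number of the second kind.
For n = 19, k = 7:
S(19, 7) = 1492924634839, so
surj = 7! * 1492924634839 = 5040 * 1492924634839 = 7524340159588560.

7524340159588560
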